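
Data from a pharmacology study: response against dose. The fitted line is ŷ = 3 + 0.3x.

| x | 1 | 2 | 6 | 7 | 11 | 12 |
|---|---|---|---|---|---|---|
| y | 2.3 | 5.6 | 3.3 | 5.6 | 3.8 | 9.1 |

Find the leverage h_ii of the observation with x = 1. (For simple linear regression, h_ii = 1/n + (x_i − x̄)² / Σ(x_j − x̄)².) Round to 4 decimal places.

h = 0.4647

x̄ = (1 + 2 + 6 + 7 + 11 + 12)/6 = 6.5
Σ(x − x̄)² = 30.25 + 20.25 + 0.25 + 0.25 + 20.25 + 30.25 = 101.5
h = 1/6 + (-5.5)²/101.5 = 0.166667 + 0.29803 = 0.4647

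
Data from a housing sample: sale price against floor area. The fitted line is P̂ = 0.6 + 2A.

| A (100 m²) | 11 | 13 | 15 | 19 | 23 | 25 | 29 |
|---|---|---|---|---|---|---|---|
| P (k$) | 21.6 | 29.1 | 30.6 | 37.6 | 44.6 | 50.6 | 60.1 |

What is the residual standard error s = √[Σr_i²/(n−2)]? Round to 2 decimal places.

s = 1.70

A=11: P̂ = 0.6 + 2·11 = 22.6; r = 21.6 − 22.6 = -1
A=13: P̂ = 0.6 + 2·13 = 26.6; r = 29.1 − 26.6 = 2.5
A=15: P̂ = 0.6 + 2·15 = 30.6; r = 30.6 − 30.6 = 0
A=19: P̂ = 0.6 + 2·19 = 38.6; r = 37.6 − 38.6 = -1
A=23: P̂ = 0.6 + 2·23 = 46.6; r = 44.6 − 46.6 = -2
A=25: P̂ = 0.6 + 2·25 = 50.6; r = 50.6 − 50.6 = 0
A=29: P̂ = 0.6 + 2·29 = 58.6; r = 60.1 − 58.6 = 1.5
SSE = 1 + 6.25 + 0 + 1 + 4 + 0 + 2.25 = 14.5
s = √(14.5/5) = √2.9 ≈ 1.70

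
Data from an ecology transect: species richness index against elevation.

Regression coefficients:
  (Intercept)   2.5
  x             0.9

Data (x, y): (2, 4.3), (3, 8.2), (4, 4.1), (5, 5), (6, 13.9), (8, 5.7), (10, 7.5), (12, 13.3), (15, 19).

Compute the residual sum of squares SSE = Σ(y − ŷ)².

SSE = 94

x=2: ŷ = 2.5 + 0.9·2 = 4.3; r = 4.3 − 4.3 = 0
x=3: ŷ = 2.5 + 0.9·3 = 5.2; r = 8.2 − 5.2 = 3
x=4: ŷ = 2.5 + 0.9·4 = 6.1; r = 4.1 − 6.1 = -2
x=5: ŷ = 2.5 + 0.9·5 = 7; r = 5 − 7 = -2
x=6: ŷ = 2.5 + 0.9·6 = 7.9; r = 13.9 − 7.9 = 6
x=8: ŷ = 2.5 + 0.9·8 = 9.7; r = 5.7 − 9.7 = -4
x=10: ŷ = 2.5 + 0.9·10 = 11.5; r = 7.5 − 11.5 = -4
x=12: ŷ = 2.5 + 0.9·12 = 13.3; r = 13.3 − 13.3 = 0
x=15: ŷ = 2.5 + 0.9·15 = 16; r = 19 − 16 = 3
SSE = 0 + 9 + 4 + 4 + 36 + 16 + 16 + 0 + 9 = 94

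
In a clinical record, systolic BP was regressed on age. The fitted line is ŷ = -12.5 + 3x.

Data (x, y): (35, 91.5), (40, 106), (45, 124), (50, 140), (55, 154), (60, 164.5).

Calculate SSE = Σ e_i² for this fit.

SSE = 23

x=35: ŷ = -12.5 + 3·35 = 92.5; e = 91.5 − 92.5 = -1
x=40: ŷ = -12.5 + 3·40 = 107.5; e = 106 − 107.5 = -1.5
x=45: ŷ = -12.5 + 3·45 = 122.5; e = 124 − 122.5 = 1.5
x=50: ŷ = -12.5 + 3·50 = 137.5; e = 140 − 137.5 = 2.5
x=55: ŷ = -12.5 + 3·55 = 152.5; e = 154 − 152.5 = 1.5
x=60: ŷ = -12.5 + 3·60 = 167.5; e = 164.5 − 167.5 = -3
SSE = 1 + 2.25 + 2.25 + 6.25 + 2.25 + 9 = 23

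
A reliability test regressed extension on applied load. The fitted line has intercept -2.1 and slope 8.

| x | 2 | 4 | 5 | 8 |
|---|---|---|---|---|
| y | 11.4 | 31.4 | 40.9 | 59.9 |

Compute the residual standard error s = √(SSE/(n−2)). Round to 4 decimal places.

x=2: ŷ = -2.1 + 8·2 = 13.9; r = 11.4 − 13.9 = -2.5
x=4: ŷ = -2.1 + 8·4 = 29.9; r = 31.4 − 29.9 = 1.5
x=5: ŷ = -2.1 + 8·5 = 37.9; r = 40.9 − 37.9 = 3
x=8: ŷ = -2.1 + 8·8 = 61.9; r = 59.9 − 61.9 = -2
SSE = 6.25 + 2.25 + 9 + 4 = 21.5
s = √(21.5/2) = √10.75 ≈ 3.2787

s = 3.2787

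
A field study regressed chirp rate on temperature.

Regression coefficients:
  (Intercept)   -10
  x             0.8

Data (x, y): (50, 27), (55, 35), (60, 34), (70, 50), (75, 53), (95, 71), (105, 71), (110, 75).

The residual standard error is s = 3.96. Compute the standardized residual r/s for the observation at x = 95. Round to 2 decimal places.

1.26

ŷ = -10 + 0.8·95 = 66
r = 71 − 66 = 5
r/s = 5 / 3.96 = 1.26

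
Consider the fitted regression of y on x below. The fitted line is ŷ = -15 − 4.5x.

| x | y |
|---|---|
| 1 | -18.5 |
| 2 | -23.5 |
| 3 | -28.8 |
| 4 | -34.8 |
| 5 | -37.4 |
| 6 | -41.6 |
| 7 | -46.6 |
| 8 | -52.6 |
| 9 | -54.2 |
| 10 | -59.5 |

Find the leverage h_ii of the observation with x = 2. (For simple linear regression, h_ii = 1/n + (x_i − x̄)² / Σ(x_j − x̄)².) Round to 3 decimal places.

h = 0.248

x̄ = (1 + 2 + 3 + 4 + 5 + 6 + 7 + 8 + 9 + 10)/10 = 5.5
Σ(x − x̄)² = 20.25 + 12.25 + 6.25 + 2.25 + 0.25 + 0.25 + 2.25 + 6.25 + 12.25 + 20.25 = 82.5
h = 1/10 + (-3.5)²/82.5 = 0.1 + 0.148485 = 0.248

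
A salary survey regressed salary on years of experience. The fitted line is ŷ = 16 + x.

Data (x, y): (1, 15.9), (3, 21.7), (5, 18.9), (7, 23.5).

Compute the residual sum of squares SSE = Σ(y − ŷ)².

x=1: ŷ = 16 + 1 = 17; e = 15.9 − 17 = -1.1
x=3: ŷ = 16 + 3 = 19; e = 21.7 − 19 = 2.7
x=5: ŷ = 16 + 5 = 21; e = 18.9 − 21 = -2.1
x=7: ŷ = 16 + 7 = 23; e = 23.5 − 23 = 0.5
SSE = 1.21 + 7.29 + 4.41 + 0.25 = 13.16

SSE = 13.16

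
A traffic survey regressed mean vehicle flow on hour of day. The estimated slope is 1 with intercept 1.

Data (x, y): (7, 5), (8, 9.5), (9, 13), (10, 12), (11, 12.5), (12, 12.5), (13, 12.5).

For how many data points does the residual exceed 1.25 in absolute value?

3

x=7: ŷ = 1 + 7 = 8; e = 5 − 8 = -3
x=8: ŷ = 1 + 8 = 9; e = 9.5 − 9 = 0.5
x=9: ŷ = 1 + 9 = 10; e = 13 − 10 = 3
x=10: ŷ = 1 + 10 = 11; e = 12 − 11 = 1
x=11: ŷ = 1 + 11 = 12; e = 12.5 − 12 = 0.5
x=12: ŷ = 1 + 12 = 13; e = 12.5 − 13 = -0.5
x=13: ŷ = 1 + 13 = 14; e = 12.5 − 14 = -1.5
|e| > 1.25: x=7 (|e|=3), x=9 (|e|=3), x=13 (|e|=1.5) → 3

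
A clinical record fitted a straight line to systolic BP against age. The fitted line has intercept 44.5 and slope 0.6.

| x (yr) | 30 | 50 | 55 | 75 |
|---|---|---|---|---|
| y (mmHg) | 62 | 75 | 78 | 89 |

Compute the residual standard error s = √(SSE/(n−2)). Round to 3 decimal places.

x=30: ŷ = 44.5 + 0.6·30 = 62.5; r = 62 − 62.5 = -0.5
x=50: ŷ = 44.5 + 0.6·50 = 74.5; r = 75 − 74.5 = 0.5
x=55: ŷ = 44.5 + 0.6·55 = 77.5; r = 78 − 77.5 = 0.5
x=75: ŷ = 44.5 + 0.6·75 = 89.5; r = 89 − 89.5 = -0.5
SSE = 0.25 + 0.25 + 0.25 + 0.25 = 1
s = √(1/2) = √0.5 ≈ 0.707

s = 0.707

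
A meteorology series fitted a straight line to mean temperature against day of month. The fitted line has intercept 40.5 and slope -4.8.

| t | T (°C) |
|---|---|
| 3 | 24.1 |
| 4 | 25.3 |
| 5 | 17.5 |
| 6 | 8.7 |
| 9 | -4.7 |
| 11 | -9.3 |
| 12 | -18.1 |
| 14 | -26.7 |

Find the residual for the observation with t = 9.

r = -2

T̂ = 40.5 − 4.8·9 = -2.7
r = -4.7 − (-2.7) = -2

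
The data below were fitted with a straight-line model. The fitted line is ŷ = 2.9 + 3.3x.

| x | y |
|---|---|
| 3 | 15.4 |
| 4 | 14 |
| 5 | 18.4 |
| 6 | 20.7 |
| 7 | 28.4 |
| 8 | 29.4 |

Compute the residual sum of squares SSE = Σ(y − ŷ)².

SSE = 21.94

x=3: ŷ = 2.9 + 3.3·3 = 12.8; e = 15.4 − 12.8 = 2.6
x=4: ŷ = 2.9 + 3.3·4 = 16.1; e = 14 − 16.1 = -2.1
x=5: ŷ = 2.9 + 3.3·5 = 19.4; e = 18.4 − 19.4 = -1
x=6: ŷ = 2.9 + 3.3·6 = 22.7; e = 20.7 − 22.7 = -2
x=7: ŷ = 2.9 + 3.3·7 = 26; e = 28.4 − 26 = 2.4
x=8: ŷ = 2.9 + 3.3·8 = 29.3; e = 29.4 − 29.3 = 0.1
SSE = 6.76 + 4.41 + 1 + 4 + 5.76 + 0.01 = 21.94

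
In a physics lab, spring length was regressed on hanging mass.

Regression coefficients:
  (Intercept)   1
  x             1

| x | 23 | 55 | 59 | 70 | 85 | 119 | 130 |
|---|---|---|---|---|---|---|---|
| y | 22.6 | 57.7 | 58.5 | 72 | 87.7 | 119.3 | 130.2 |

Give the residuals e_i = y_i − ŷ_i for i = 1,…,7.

-1.4, 1.7, -1.5, 1, 1.7, -0.7, -0.8

x=23: ŷ = 1 + 23 = 24; e = 22.6 − 24 = -1.4
x=55: ŷ = 1 + 55 = 56; e = 57.7 − 56 = 1.7
x=59: ŷ = 1 + 59 = 60; e = 58.5 − 60 = -1.5
x=70: ŷ = 1 + 70 = 71; e = 72 − 71 = 1
x=85: ŷ = 1 + 85 = 86; e = 87.7 − 86 = 1.7
x=119: ŷ = 1 + 119 = 120; e = 119.3 − 120 = -0.7
x=130: ŷ = 1 + 130 = 131; e = 130.2 − 131 = -0.8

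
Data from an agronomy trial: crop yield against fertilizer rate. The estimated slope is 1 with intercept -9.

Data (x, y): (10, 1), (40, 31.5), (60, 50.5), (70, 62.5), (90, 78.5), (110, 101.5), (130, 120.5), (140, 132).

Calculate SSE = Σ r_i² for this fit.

SSE = 10.5

x=10: ŷ = -9 + 10 = 1; r = 1 − 1 = 0
x=40: ŷ = -9 + 40 = 31; r = 31.5 − 31 = 0.5
x=60: ŷ = -9 + 60 = 51; r = 50.5 − 51 = -0.5
x=70: ŷ = -9 + 70 = 61; r = 62.5 − 61 = 1.5
x=90: ŷ = -9 + 90 = 81; r = 78.5 − 81 = -2.5
x=110: ŷ = -9 + 110 = 101; r = 101.5 − 101 = 0.5
x=130: ŷ = -9 + 130 = 121; r = 120.5 − 121 = -0.5
x=140: ŷ = -9 + 140 = 131; r = 132 − 131 = 1
SSE = 0 + 0.25 + 0.25 + 2.25 + 6.25 + 0.25 + 0.25 + 1 = 10.5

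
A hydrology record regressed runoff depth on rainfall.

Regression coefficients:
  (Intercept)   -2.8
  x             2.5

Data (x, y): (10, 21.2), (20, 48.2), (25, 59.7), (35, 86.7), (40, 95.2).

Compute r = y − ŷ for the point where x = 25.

r = 0

ŷ = -2.8 + 2.5·25 = 59.7
r = 59.7 − 59.7 = 0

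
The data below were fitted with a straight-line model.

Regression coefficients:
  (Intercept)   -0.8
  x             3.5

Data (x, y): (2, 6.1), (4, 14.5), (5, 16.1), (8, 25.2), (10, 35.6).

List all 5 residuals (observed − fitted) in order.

-0.1, 1.3, -0.6, -2, 1.4

x=2: ŷ = -0.8 + 3.5·2 = 6.2; e = 6.1 − 6.2 = -0.1
x=4: ŷ = -0.8 + 3.5·4 = 13.2; e = 14.5 − 13.2 = 1.3
x=5: ŷ = -0.8 + 3.5·5 = 16.7; e = 16.1 − 16.7 = -0.6
x=8: ŷ = -0.8 + 3.5·8 = 27.2; e = 25.2 − 27.2 = -2
x=10: ŷ = -0.8 + 3.5·10 = 34.2; e = 35.6 − 34.2 = 1.4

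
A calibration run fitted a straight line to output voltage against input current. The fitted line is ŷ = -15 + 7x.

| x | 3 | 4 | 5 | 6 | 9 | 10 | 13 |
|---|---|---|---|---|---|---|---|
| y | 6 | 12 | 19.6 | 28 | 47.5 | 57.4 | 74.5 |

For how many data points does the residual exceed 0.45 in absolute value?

5

x=3: ŷ = -15 + 7·3 = 6; e = 6 − 6 = 0
x=4: ŷ = -15 + 7·4 = 13; e = 12 − 13 = -1
x=5: ŷ = -15 + 7·5 = 20; e = 19.6 − 20 = -0.4
x=6: ŷ = -15 + 7·6 = 27; e = 28 − 27 = 1
x=9: ŷ = -15 + 7·9 = 48; e = 47.5 − 48 = -0.5
x=10: ŷ = -15 + 7·10 = 55; e = 57.4 − 55 = 2.4
x=13: ŷ = -15 + 7·13 = 76; e = 74.5 − 76 = -1.5
|e| > 0.45: x=4 (|e|=1), x=6 (|e|=1), x=9 (|e|=0.5), x=10 (|e|=2.4), x=13 (|e|=1.5) → 5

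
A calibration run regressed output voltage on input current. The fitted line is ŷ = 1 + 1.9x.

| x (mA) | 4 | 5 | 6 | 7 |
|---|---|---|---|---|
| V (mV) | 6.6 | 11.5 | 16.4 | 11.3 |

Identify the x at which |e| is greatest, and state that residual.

x = 6, e = 4

x=4: ŷ = 1 + 1.9·4 = 8.6; e = 6.6 − 8.6 = -2
x=5: ŷ = 1 + 1.9·5 = 10.5; e = 11.5 − 10.5 = 1
x=6: ŷ = 1 + 1.9·6 = 12.4; e = 16.4 − 12.4 = 4
x=7: ŷ = 1 + 1.9·7 = 14.3; e = 11.3 − 14.3 = -3
Largest |e| is 4 at x = 6, residual 4.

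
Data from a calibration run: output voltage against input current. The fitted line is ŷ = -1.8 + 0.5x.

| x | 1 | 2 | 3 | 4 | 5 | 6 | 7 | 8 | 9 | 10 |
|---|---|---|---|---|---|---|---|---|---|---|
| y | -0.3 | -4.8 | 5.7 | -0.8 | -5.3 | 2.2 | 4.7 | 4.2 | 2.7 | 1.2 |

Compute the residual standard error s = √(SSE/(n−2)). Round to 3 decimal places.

s = 3.674

x=1: ŷ = -1.8 + 0.5·1 = -1.3; r = -0.3 − (-1.3) = 1
x=2: ŷ = -1.8 + 0.5·2 = -0.8; r = -4.8 − (-0.8) = -4
x=3: ŷ = -1.8 + 0.5·3 = -0.3; r = 5.7 − (-0.3) = 6
x=4: ŷ = -1.8 + 0.5·4 = 0.2; r = -0.8 − 0.2 = -1
x=5: ŷ = -1.8 + 0.5·5 = 0.7; r = -5.3 − 0.7 = -6
x=6: ŷ = -1.8 + 0.5·6 = 1.2; r = 2.2 − 1.2 = 1
x=7: ŷ = -1.8 + 0.5·7 = 1.7; r = 4.7 − 1.7 = 3
x=8: ŷ = -1.8 + 0.5·8 = 2.2; r = 4.2 − 2.2 = 2
x=9: ŷ = -1.8 + 0.5·9 = 2.7; r = 2.7 − 2.7 = 0
x=10: ŷ = -1.8 + 0.5·10 = 3.2; r = 1.2 − 3.2 = -2
SSE = 1 + 16 + 36 + 1 + 36 + 1 + 9 + 4 + 0 + 4 = 108
s = √(108/8) = √13.5 ≈ 3.674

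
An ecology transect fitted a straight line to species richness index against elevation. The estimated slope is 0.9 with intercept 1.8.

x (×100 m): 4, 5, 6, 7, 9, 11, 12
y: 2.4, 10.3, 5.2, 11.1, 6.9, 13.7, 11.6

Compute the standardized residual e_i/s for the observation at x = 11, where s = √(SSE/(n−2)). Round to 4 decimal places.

x=4: ŷ = 1.8 + 0.9·4 = 5.4; e = 2.4 − 5.4 = -3
x=5: ŷ = 1.8 + 0.9·5 = 6.3; e = 10.3 − 6.3 = 4
x=6: ŷ = 1.8 + 0.9·6 = 7.2; e = 5.2 − 7.2 = -2
x=7: ŷ = 1.8 + 0.9·7 = 8.1; e = 11.1 − 8.1 = 3
x=9: ŷ = 1.8 + 0.9·9 = 9.9; e = 6.9 − 9.9 = -3
x=11: ŷ = 1.8 + 0.9·11 = 11.7; e = 13.7 − 11.7 = 2
x=12: ŷ = 1.8 + 0.9·12 = 12.6; e = 11.6 − 12.6 = -1
SSE = 9 + 16 + 4 + 9 + 9 + 4 + 1 = 52
s = √(52/5) = 3.2249
e/s = 2 / 3.2249 = 0.6202

0.6202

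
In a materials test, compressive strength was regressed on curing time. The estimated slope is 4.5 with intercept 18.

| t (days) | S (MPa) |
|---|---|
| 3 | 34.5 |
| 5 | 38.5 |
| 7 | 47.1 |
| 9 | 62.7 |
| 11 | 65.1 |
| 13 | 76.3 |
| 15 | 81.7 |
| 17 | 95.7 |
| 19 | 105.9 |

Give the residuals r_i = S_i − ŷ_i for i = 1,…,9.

3, -2, -2.4, 4.2, -2.4, -0.2, -3.8, 1.2, 2.4

t=3: ŷ = 18 + 4.5·3 = 31.5; r = 34.5 − 31.5 = 3
t=5: ŷ = 18 + 4.5·5 = 40.5; r = 38.5 − 40.5 = -2
t=7: ŷ = 18 + 4.5·7 = 49.5; r = 47.1 − 49.5 = -2.4
t=9: ŷ = 18 + 4.5·9 = 58.5; r = 62.7 − 58.5 = 4.2
t=11: ŷ = 18 + 4.5·11 = 67.5; r = 65.1 − 67.5 = -2.4
t=13: ŷ = 18 + 4.5·13 = 76.5; r = 76.3 − 76.5 = -0.2
t=15: ŷ = 18 + 4.5·15 = 85.5; r = 81.7 − 85.5 = -3.8
t=17: ŷ = 18 + 4.5·17 = 94.5; r = 95.7 − 94.5 = 1.2
t=19: ŷ = 18 + 4.5·19 = 103.5; r = 105.9 − 103.5 = 2.4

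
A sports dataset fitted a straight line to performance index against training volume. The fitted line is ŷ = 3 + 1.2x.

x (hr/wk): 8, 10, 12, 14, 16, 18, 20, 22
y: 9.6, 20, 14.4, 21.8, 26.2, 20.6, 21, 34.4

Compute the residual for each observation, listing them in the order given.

x=8: ŷ = 3 + 1.2·8 = 12.6; r = 9.6 − 12.6 = -3
x=10: ŷ = 3 + 1.2·10 = 15; r = 20 − 15 = 5
x=12: ŷ = 3 + 1.2·12 = 17.4; r = 14.4 − 17.4 = -3
x=14: ŷ = 3 + 1.2·14 = 19.8; r = 21.8 − 19.8 = 2
x=16: ŷ = 3 + 1.2·16 = 22.2; r = 26.2 − 22.2 = 4
x=18: ŷ = 3 + 1.2·18 = 24.6; r = 20.6 − 24.6 = -4
x=20: ŷ = 3 + 1.2·20 = 27; r = 21 − 27 = -6
x=22: ŷ = 3 + 1.2·22 = 29.4; r = 34.4 − 29.4 = 5

-3, 5, -3, 2, 4, -4, -6, 5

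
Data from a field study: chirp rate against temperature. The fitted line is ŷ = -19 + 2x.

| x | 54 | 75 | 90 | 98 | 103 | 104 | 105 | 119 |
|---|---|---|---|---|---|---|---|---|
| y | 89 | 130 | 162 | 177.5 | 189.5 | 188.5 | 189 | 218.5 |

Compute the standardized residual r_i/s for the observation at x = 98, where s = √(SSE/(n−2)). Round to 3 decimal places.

x=54: ŷ = -19 + 2·54 = 89; r = 89 − 89 = 0
x=75: ŷ = -19 + 2·75 = 131; r = 130 − 131 = -1
x=90: ŷ = -19 + 2·90 = 161; r = 162 − 161 = 1
x=98: ŷ = -19 + 2·98 = 177; r = 177.5 − 177 = 0.5
x=103: ŷ = -19 + 2·103 = 187; r = 189.5 − 187 = 2.5
x=104: ŷ = -19 + 2·104 = 189; r = 188.5 − 189 = -0.5
x=105: ŷ = -19 + 2·105 = 191; r = 189 − 191 = -2
x=119: ŷ = -19 + 2·119 = 219; r = 218.5 − 219 = -0.5
SSE = 0 + 1 + 1 + 0.25 + 6.25 + 0.25 + 4 + 0.25 = 13
s = √(13/6) = 1.47196
r/s = 0.5 / 1.47196 = 0.340

0.340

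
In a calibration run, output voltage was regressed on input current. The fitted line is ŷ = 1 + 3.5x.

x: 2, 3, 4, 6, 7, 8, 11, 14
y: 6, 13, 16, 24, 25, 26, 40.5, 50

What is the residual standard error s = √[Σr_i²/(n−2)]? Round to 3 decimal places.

s = 1.893

x=2: ŷ = 1 + 3.5·2 = 8; r = 6 − 8 = -2
x=3: ŷ = 1 + 3.5·3 = 11.5; r = 13 − 11.5 = 1.5
x=4: ŷ = 1 + 3.5·4 = 15; r = 16 − 15 = 1
x=6: ŷ = 1 + 3.5·6 = 22; r = 24 − 22 = 2
x=7: ŷ = 1 + 3.5·7 = 25.5; r = 25 − 25.5 = -0.5
x=8: ŷ = 1 + 3.5·8 = 29; r = 26 − 29 = -3
x=11: ŷ = 1 + 3.5·11 = 39.5; r = 40.5 − 39.5 = 1
x=14: ŷ = 1 + 3.5·14 = 50; r = 50 − 50 = 0
SSE = 4 + 2.25 + 1 + 4 + 0.25 + 9 + 1 + 0 = 21.5
s = √(21.5/6) = √3.58333 ≈ 1.893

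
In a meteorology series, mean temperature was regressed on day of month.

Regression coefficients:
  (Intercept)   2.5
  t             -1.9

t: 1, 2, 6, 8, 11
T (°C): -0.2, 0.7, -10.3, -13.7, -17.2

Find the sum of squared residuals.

SSE = 9.04

t=1: ŷ = 2.5 − 1.9·1 = 0.6; e = -0.2 − 0.6 = -0.8
t=2: ŷ = 2.5 − 1.9·2 = -1.3; e = 0.7 − (-1.3) = 2
t=6: ŷ = 2.5 − 1.9·6 = -8.9; e = -10.3 − (-8.9) = -1.4
t=8: ŷ = 2.5 − 1.9·8 = -12.7; e = -13.7 − (-12.7) = -1
t=11: ŷ = 2.5 − 1.9·11 = -18.4; e = -17.2 − (-18.4) = 1.2
SSE = 0.64 + 4 + 1.96 + 1 + 1.44 = 9.04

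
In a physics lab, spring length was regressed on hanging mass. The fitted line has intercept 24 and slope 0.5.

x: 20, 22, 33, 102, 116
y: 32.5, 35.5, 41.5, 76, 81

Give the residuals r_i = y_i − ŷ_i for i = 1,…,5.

x=20: ŷ = 24 + 0.5·20 = 34; r = 32.5 − 34 = -1.5
x=22: ŷ = 24 + 0.5·22 = 35; r = 35.5 − 35 = 0.5
x=33: ŷ = 24 + 0.5·33 = 40.5; r = 41.5 − 40.5 = 1
x=102: ŷ = 24 + 0.5·102 = 75; r = 76 − 75 = 1
x=116: ŷ = 24 + 0.5·116 = 82; r = 81 − 82 = -1

-1.5, 0.5, 1, 1, -1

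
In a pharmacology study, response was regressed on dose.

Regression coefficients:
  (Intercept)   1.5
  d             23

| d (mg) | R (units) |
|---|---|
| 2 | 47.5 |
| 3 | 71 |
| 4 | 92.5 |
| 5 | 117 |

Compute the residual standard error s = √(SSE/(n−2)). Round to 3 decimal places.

d=2: ŷ = 1.5 + 23·2 = 47.5; e = 47.5 − 47.5 = 0
d=3: ŷ = 1.5 + 23·3 = 70.5; e = 71 − 70.5 = 0.5
d=4: ŷ = 1.5 + 23·4 = 93.5; e = 92.5 − 93.5 = -1
d=5: ŷ = 1.5 + 23·5 = 116.5; e = 117 − 116.5 = 0.5
SSE = 0 + 0.25 + 1 + 0.25 = 1.5
s = √(1.5/2) = √0.75 ≈ 0.866

s = 0.866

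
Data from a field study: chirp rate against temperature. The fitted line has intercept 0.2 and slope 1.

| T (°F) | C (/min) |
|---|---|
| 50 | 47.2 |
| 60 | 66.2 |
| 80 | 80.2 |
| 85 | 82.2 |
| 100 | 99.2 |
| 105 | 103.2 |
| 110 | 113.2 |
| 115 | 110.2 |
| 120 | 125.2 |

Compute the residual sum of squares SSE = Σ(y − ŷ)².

T=50: ŷ = 0.2 + 50 = 50.2; e = 47.2 − 50.2 = -3
T=60: ŷ = 0.2 + 60 = 60.2; e = 66.2 − 60.2 = 6
T=80: ŷ = 0.2 + 80 = 80.2; e = 80.2 − 80.2 = 0
T=85: ŷ = 0.2 + 85 = 85.2; e = 82.2 − 85.2 = -3
T=100: ŷ = 0.2 + 100 = 100.2; e = 99.2 − 100.2 = -1
T=105: ŷ = 0.2 + 105 = 105.2; e = 103.2 − 105.2 = -2
T=110: ŷ = 0.2 + 110 = 110.2; e = 113.2 − 110.2 = 3
T=115: ŷ = 0.2 + 115 = 115.2; e = 110.2 − 115.2 = -5
T=120: ŷ = 0.2 + 120 = 120.2; e = 125.2 − 120.2 = 5
SSE = 9 + 36 + 0 + 9 + 1 + 4 + 9 + 25 + 25 = 118

SSE = 118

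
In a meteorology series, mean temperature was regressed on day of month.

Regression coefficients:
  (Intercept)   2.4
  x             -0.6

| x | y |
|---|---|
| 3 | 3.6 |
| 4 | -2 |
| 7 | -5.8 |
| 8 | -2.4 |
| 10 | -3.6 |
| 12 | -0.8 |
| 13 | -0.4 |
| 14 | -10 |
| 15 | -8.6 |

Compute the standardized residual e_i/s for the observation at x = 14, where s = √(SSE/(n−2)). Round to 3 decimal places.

-1.116

x=3: ŷ = 2.4 − 0.6·3 = 0.6; e = 3.6 − 0.6 = 3
x=4: ŷ = 2.4 − 0.6·4 = 0; e = -2 − 0 = -2
x=7: ŷ = 2.4 − 0.6·7 = -1.8; e = -5.8 − (-1.8) = -4
x=8: ŷ = 2.4 − 0.6·8 = -2.4; e = -2.4 − (-2.4) = 0
x=10: ŷ = 2.4 − 0.6·10 = -3.6; e = -3.6 − (-3.6) = 0
x=12: ŷ = 2.4 − 0.6·12 = -4.8; e = -0.8 − (-4.8) = 4
x=13: ŷ = 2.4 − 0.6·13 = -5.4; e = -0.4 − (-5.4) = 5
x=14: ŷ = 2.4 − 0.6·14 = -6; e = -10 − (-6) = -4
x=15: ŷ = 2.4 − 0.6·15 = -6.6; e = -8.6 − (-6.6) = -2
SSE = 9 + 4 + 16 + 0 + 0 + 16 + 25 + 16 + 4 = 90
s = √(90/7) = 3.58569
e/s = -4 / 3.58569 = -1.116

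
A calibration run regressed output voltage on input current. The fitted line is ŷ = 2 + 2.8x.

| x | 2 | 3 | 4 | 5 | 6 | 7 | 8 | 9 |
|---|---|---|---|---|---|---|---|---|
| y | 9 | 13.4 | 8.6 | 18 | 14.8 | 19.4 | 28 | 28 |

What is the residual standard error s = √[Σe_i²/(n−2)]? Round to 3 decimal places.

s = 3.429

x=2: ŷ = 2 + 2.8·2 = 7.6; e = 9 − 7.6 = 1.4
x=3: ŷ = 2 + 2.8·3 = 10.4; e = 13.4 − 10.4 = 3
x=4: ŷ = 2 + 2.8·4 = 13.2; e = 8.6 − 13.2 = -4.6
x=5: ŷ = 2 + 2.8·5 = 16; e = 18 − 16 = 2
x=6: ŷ = 2 + 2.8·6 = 18.8; e = 14.8 − 18.8 = -4
x=7: ŷ = 2 + 2.8·7 = 21.6; e = 19.4 − 21.6 = -2.2
x=8: ŷ = 2 + 2.8·8 = 24.4; e = 28 − 24.4 = 3.6
x=9: ŷ = 2 + 2.8·9 = 27.2; e = 28 − 27.2 = 0.8
SSE = 1.96 + 9 + 21.16 + 4 + 16 + 4.84 + 12.96 + 0.64 = 70.56
s = √(70.56/6) = √11.76 ≈ 3.429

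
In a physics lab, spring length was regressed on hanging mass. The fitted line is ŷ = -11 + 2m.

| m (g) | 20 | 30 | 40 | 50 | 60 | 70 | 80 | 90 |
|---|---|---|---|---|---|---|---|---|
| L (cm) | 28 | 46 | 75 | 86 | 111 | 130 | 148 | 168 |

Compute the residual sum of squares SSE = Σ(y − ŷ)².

m=20: ŷ = -11 + 2·20 = 29; r = 28 − 29 = -1
m=30: ŷ = -11 + 2·30 = 49; r = 46 − 49 = -3
m=40: ŷ = -11 + 2·40 = 69; r = 75 − 69 = 6
m=50: ŷ = -11 + 2·50 = 89; r = 86 − 89 = -3
m=60: ŷ = -11 + 2·60 = 109; r = 111 − 109 = 2
m=70: ŷ = -11 + 2·70 = 129; r = 130 − 129 = 1
m=80: ŷ = -11 + 2·80 = 149; r = 148 − 149 = -1
m=90: ŷ = -11 + 2·90 = 169; r = 168 − 169 = -1
SSE = 1 + 9 + 36 + 9 + 4 + 1 + 1 + 1 = 62

SSE = 62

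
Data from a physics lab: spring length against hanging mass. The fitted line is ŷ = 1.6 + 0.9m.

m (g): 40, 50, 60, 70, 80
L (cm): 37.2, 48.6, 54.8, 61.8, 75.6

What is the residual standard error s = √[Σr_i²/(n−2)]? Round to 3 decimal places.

s = 2.355

m=40: ŷ = 1.6 + 0.9·40 = 37.6; r = 37.2 − 37.6 = -0.4
m=50: ŷ = 1.6 + 0.9·50 = 46.6; r = 48.6 − 46.6 = 2
m=60: ŷ = 1.6 + 0.9·60 = 55.6; r = 54.8 − 55.6 = -0.8
m=70: ŷ = 1.6 + 0.9·70 = 64.6; r = 61.8 − 64.6 = -2.8
m=80: ŷ = 1.6 + 0.9·80 = 73.6; r = 75.6 − 73.6 = 2
SSE = 0.16 + 4 + 0.64 + 7.84 + 4 = 16.64
s = √(16.64/3) = √5.54667 ≈ 2.355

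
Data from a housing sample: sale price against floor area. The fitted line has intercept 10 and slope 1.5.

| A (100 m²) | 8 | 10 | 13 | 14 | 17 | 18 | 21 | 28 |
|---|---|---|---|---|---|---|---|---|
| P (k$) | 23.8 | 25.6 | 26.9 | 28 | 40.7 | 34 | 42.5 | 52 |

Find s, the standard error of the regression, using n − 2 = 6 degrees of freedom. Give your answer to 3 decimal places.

s = 3.066

A=8: P̂ = 10 + 1.5·8 = 22; r = 23.8 − 22 = 1.8
A=10: P̂ = 10 + 1.5·10 = 25; r = 25.6 − 25 = 0.6
A=13: P̂ = 10 + 1.5·13 = 29.5; r = 26.9 − 29.5 = -2.6
A=14: P̂ = 10 + 1.5·14 = 31; r = 28 − 31 = -3
A=17: P̂ = 10 + 1.5·17 = 35.5; r = 40.7 − 35.5 = 5.2
A=18: P̂ = 10 + 1.5·18 = 37; r = 34 − 37 = -3
A=21: P̂ = 10 + 1.5·21 = 41.5; r = 42.5 − 41.5 = 1
A=28: P̂ = 10 + 1.5·28 = 52; r = 52 − 52 = 0
SSE = 3.24 + 0.36 + 6.76 + 9 + 27.04 + 9 + 1 + 0 = 56.4
s = √(56.4/6) = √9.4 ≈ 3.066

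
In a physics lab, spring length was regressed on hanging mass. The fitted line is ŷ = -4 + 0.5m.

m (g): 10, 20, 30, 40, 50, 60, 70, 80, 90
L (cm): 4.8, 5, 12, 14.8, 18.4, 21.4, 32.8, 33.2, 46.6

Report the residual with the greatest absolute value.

r = 5.6

m=10: ŷ = -4 + 0.5·10 = 1; r = 4.8 − 1 = 3.8
m=20: ŷ = -4 + 0.5·20 = 6; r = 5 − 6 = -1
m=30: ŷ = -4 + 0.5·30 = 11; r = 12 − 11 = 1
m=40: ŷ = -4 + 0.5·40 = 16; r = 14.8 − 16 = -1.2
m=50: ŷ = -4 + 0.5·50 = 21; r = 18.4 − 21 = -2.6
m=60: ŷ = -4 + 0.5·60 = 26; r = 21.4 − 26 = -4.6
m=70: ŷ = -4 + 0.5·70 = 31; r = 32.8 − 31 = 1.8
m=80: ŷ = -4 + 0.5·80 = 36; r = 33.2 − 36 = -2.8
m=90: ŷ = -4 + 0.5·90 = 41; r = 46.6 − 41 = 5.6
Largest |r| is 5.6 at m = 90, residual 5.6.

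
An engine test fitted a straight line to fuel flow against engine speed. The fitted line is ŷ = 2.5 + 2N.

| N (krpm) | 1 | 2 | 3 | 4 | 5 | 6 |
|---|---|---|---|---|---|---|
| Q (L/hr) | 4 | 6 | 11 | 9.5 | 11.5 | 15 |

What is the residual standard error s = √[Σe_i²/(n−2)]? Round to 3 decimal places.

s = 1.500

N=1: ŷ = 2.5 + 2·1 = 4.5; e = 4 − 4.5 = -0.5
N=2: ŷ = 2.5 + 2·2 = 6.5; e = 6 − 6.5 = -0.5
N=3: ŷ = 2.5 + 2·3 = 8.5; e = 11 − 8.5 = 2.5
N=4: ŷ = 2.5 + 2·4 = 10.5; e = 9.5 − 10.5 = -1
N=5: ŷ = 2.5 + 2·5 = 12.5; e = 11.5 − 12.5 = -1
N=6: ŷ = 2.5 + 2·6 = 14.5; e = 15 − 14.5 = 0.5
SSE = 0.25 + 0.25 + 6.25 + 1 + 1 + 0.25 = 9
s = √(9/4) = √2.25 ≈ 1.500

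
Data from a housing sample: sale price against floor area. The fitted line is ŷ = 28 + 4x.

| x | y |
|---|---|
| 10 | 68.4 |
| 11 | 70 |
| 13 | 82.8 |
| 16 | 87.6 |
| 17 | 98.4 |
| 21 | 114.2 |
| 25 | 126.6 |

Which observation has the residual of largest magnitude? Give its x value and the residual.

x=10: ŷ = 28 + 4·10 = 68; r = 68.4 − 68 = 0.4
x=11: ŷ = 28 + 4·11 = 72; r = 70 − 72 = -2
x=13: ŷ = 28 + 4·13 = 80; r = 82.8 − 80 = 2.8
x=16: ŷ = 28 + 4·16 = 92; r = 87.6 − 92 = -4.4
x=17: ŷ = 28 + 4·17 = 96; r = 98.4 − 96 = 2.4
x=21: ŷ = 28 + 4·21 = 112; r = 114.2 − 112 = 2.2
x=25: ŷ = 28 + 4·25 = 128; r = 126.6 − 128 = -1.4
Largest |r| is 4.4 at x = 16, residual -4.4.

x = 16, r = -4.4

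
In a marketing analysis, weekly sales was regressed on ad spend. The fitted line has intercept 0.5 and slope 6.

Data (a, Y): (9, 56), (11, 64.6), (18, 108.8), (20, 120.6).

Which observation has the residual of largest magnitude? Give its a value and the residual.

a=9: ŷ = 0.5 + 6·9 = 54.5; e = 56 − 54.5 = 1.5
a=11: ŷ = 0.5 + 6·11 = 66.5; e = 64.6 − 66.5 = -1.9
a=18: ŷ = 0.5 + 6·18 = 108.5; e = 108.8 − 108.5 = 0.3
a=20: ŷ = 0.5 + 6·20 = 120.5; e = 120.6 − 120.5 = 0.1
Largest |e| is 1.9 at a = 11, residual -1.9.

a = 11, e = -1.9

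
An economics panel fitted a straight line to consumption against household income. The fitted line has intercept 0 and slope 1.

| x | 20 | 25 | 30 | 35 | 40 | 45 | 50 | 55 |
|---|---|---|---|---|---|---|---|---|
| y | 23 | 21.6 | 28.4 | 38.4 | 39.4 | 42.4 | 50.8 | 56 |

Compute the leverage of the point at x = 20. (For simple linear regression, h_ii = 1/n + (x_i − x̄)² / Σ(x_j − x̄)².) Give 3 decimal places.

h = 0.417

x̄ = (20 + 25 + 30 + 35 + 40 + 45 + 50 + 55)/8 = 37.5
Σ(x − x̄)² = 306.25 + 156.25 + 56.25 + 6.25 + 6.25 + 56.25 + 156.25 + 306.25 = 1050
h = 1/8 + (-17.5)²/1050 = 0.125 + 0.291667 = 0.417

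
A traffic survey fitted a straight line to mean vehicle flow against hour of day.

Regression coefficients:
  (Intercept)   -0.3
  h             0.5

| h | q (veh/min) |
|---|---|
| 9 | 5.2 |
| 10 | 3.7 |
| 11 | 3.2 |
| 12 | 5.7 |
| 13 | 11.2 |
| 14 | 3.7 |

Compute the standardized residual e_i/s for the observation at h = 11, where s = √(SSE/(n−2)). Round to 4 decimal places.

-0.6325

h=9: q̂ = -0.3 + 0.5·9 = 4.2; e = 5.2 − 4.2 = 1
h=10: q̂ = -0.3 + 0.5·10 = 4.7; e = 3.7 − 4.7 = -1
h=11: q̂ = -0.3 + 0.5·11 = 5.2; e = 3.2 − 5.2 = -2
h=12: q̂ = -0.3 + 0.5·12 = 5.7; e = 5.7 − 5.7 = 0
h=13: q̂ = -0.3 + 0.5·13 = 6.2; e = 11.2 − 6.2 = 5
h=14: q̂ = -0.3 + 0.5·14 = 6.7; e = 3.7 − 6.7 = -3
SSE = 1 + 1 + 4 + 0 + 25 + 9 = 40
s = √(40/4) = 3.16228
e/s = -2 / 3.16228 = -0.6325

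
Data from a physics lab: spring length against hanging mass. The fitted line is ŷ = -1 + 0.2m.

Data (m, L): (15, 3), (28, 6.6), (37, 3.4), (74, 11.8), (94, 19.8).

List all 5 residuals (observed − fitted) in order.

1, 2, -3, -2, 2

m=15: ŷ = -1 + 0.2·15 = 2; e = 3 − 2 = 1
m=28: ŷ = -1 + 0.2·28 = 4.6; e = 6.6 − 4.6 = 2
m=37: ŷ = -1 + 0.2·37 = 6.4; e = 3.4 − 6.4 = -3
m=74: ŷ = -1 + 0.2·74 = 13.8; e = 11.8 − 13.8 = -2
m=94: ŷ = -1 + 0.2·94 = 17.8; e = 19.8 − 17.8 = 2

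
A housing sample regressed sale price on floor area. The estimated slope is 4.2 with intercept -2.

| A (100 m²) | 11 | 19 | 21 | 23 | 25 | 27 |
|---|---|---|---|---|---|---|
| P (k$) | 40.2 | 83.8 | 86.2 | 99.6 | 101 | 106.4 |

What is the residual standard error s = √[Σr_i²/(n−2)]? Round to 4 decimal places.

A=11: P̂ = -2 + 4.2·11 = 44.2; r = 40.2 − 44.2 = -4
A=19: P̂ = -2 + 4.2·19 = 77.8; r = 83.8 − 77.8 = 6
A=21: P̂ = -2 + 4.2·21 = 86.2; r = 86.2 − 86.2 = 0
A=23: P̂ = -2 + 4.2·23 = 94.6; r = 99.6 − 94.6 = 5
A=25: P̂ = -2 + 4.2·25 = 103; r = 101 − 103 = -2
A=27: P̂ = -2 + 4.2·27 = 111.4; r = 106.4 − 111.4 = -5
SSE = 16 + 36 + 0 + 25 + 4 + 25 = 106
s = √(106/4) = √26.5 ≈ 5.1478

s = 5.1478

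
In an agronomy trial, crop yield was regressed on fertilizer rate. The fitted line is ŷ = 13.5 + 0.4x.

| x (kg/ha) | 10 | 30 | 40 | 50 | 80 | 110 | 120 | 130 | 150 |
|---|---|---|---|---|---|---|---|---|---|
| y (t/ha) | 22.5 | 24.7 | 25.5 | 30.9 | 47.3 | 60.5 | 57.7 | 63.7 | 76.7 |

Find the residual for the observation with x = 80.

ŷ = 13.5 + 0.4·80 = 45.5
e = 47.3 − 45.5 = 1.8

e = 1.8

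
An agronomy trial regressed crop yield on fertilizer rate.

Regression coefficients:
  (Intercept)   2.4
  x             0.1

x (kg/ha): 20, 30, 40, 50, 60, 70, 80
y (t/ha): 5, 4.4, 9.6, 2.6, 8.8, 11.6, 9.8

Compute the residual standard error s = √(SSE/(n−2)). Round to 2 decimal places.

s = 2.83

x=20: ŷ = 2.4 + 0.1·20 = 4.4; e = 5 − 4.4 = 0.6
x=30: ŷ = 2.4 + 0.1·30 = 5.4; e = 4.4 − 5.4 = -1
x=40: ŷ = 2.4 + 0.1·40 = 6.4; e = 9.6 − 6.4 = 3.2
x=50: ŷ = 2.4 + 0.1·50 = 7.4; e = 2.6 − 7.4 = -4.8
x=60: ŷ = 2.4 + 0.1·60 = 8.4; e = 8.8 − 8.4 = 0.4
x=70: ŷ = 2.4 + 0.1·70 = 9.4; e = 11.6 − 9.4 = 2.2
x=80: ŷ = 2.4 + 0.1·80 = 10.4; e = 9.8 − 10.4 = -0.6
SSE = 0.36 + 1 + 10.24 + 23.04 + 0.16 + 4.84 + 0.36 = 40
s = √(40/5) = √8 ≈ 2.83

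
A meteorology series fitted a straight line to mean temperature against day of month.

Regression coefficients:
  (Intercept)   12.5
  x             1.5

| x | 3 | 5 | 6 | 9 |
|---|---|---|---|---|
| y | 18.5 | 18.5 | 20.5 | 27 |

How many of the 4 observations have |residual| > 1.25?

x=3: ŷ = 12.5 + 1.5·3 = 17; r = 18.5 − 17 = 1.5
x=5: ŷ = 12.5 + 1.5·5 = 20; r = 18.5 − 20 = -1.5
x=6: ŷ = 12.5 + 1.5·6 = 21.5; r = 20.5 − 21.5 = -1
x=9: ŷ = 12.5 + 1.5·9 = 26; r = 27 − 26 = 1
|r| > 1.25: x=3 (|r|=1.5), x=5 (|r|=1.5) → 2

2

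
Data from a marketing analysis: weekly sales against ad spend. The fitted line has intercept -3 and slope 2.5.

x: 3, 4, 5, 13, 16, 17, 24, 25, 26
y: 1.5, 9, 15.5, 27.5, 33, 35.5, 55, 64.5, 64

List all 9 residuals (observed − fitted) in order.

x=3: ŷ = -3 + 2.5·3 = 4.5; r = 1.5 − 4.5 = -3
x=4: ŷ = -3 + 2.5·4 = 7; r = 9 − 7 = 2
x=5: ŷ = -3 + 2.5·5 = 9.5; r = 15.5 − 9.5 = 6
x=13: ŷ = -3 + 2.5·13 = 29.5; r = 27.5 − 29.5 = -2
x=16: ŷ = -3 + 2.5·16 = 37; r = 33 − 37 = -4
x=17: ŷ = -3 + 2.5·17 = 39.5; r = 35.5 − 39.5 = -4
x=24: ŷ = -3 + 2.5·24 = 57; r = 55 − 57 = -2
x=25: ŷ = -3 + 2.5·25 = 59.5; r = 64.5 − 59.5 = 5
x=26: ŷ = -3 + 2.5·26 = 62; r = 64 − 62 = 2

-3, 2, 6, -2, -4, -4, -2, 5, 2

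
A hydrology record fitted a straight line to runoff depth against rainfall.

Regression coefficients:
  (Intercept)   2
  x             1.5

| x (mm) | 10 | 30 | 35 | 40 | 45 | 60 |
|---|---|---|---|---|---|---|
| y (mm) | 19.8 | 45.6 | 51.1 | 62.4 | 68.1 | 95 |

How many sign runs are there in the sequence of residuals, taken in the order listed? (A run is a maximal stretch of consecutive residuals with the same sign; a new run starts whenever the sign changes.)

x=10: ŷ = 2 + 1.5·10 = 17; r = 19.8 − 17 = 2.8
x=30: ŷ = 2 + 1.5·30 = 47; r = 45.6 − 47 = -1.4
x=35: ŷ = 2 + 1.5·35 = 54.5; r = 51.1 − 54.5 = -3.4
x=40: ŷ = 2 + 1.5·40 = 62; r = 62.4 − 62 = 0.4
x=45: ŷ = 2 + 1.5·45 = 69.5; r = 68.1 − 69.5 = -1.4
x=60: ŷ = 2 + 1.5·60 = 92; r = 95 − 92 = 3
Signs: + − − + − +
Runs: +×1, −×2, +×1, −×1, +×1 → 5

5 runs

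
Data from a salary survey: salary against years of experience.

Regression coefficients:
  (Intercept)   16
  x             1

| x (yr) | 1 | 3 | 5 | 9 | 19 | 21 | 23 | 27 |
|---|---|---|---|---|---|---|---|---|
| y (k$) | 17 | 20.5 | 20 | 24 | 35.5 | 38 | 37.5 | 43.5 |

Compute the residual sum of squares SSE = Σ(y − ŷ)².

SSE = 8

x=1: ŷ = 16 + 1 = 17; e = 17 − 17 = 0
x=3: ŷ = 16 + 3 = 19; e = 20.5 − 19 = 1.5
x=5: ŷ = 16 + 5 = 21; e = 20 − 21 = -1
x=9: ŷ = 16 + 9 = 25; e = 24 − 25 = -1
x=19: ŷ = 16 + 19 = 35; e = 35.5 − 35 = 0.5
x=21: ŷ = 16 + 21 = 37; e = 38 − 37 = 1
x=23: ŷ = 16 + 23 = 39; e = 37.5 − 39 = -1.5
x=27: ŷ = 16 + 27 = 43; e = 43.5 − 43 = 0.5
SSE = 0 + 2.25 + 1 + 1 + 0.25 + 1 + 2.25 + 0.25 = 8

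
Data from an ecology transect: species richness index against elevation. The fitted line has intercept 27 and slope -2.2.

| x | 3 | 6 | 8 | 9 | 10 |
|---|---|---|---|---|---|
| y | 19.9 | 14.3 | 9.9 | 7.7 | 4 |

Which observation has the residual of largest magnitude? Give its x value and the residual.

x=3: ŷ = 27 − 2.2·3 = 20.4; e = 19.9 − 20.4 = -0.5
x=6: ŷ = 27 − 2.2·6 = 13.8; e = 14.3 − 13.8 = 0.5
x=8: ŷ = 27 − 2.2·8 = 9.4; e = 9.9 − 9.4 = 0.5
x=9: ŷ = 27 − 2.2·9 = 7.2; e = 7.7 − 7.2 = 0.5
x=10: ŷ = 27 − 2.2·10 = 5; e = 4 − 5 = -1
Largest |e| is 1 at x = 10, residual -1.

x = 10, e = -1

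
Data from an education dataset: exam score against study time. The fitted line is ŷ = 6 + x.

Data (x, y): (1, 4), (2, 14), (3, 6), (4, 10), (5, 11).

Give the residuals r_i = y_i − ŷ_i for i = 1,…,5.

x=1: ŷ = 6 + 1 = 7; r = 4 − 7 = -3
x=2: ŷ = 6 + 2 = 8; r = 14 − 8 = 6
x=3: ŷ = 6 + 3 = 9; r = 6 − 9 = -3
x=4: ŷ = 6 + 4 = 10; r = 10 − 10 = 0
x=5: ŷ = 6 + 5 = 11; r = 11 − 11 = 0

-3, 6, -3, 0, 0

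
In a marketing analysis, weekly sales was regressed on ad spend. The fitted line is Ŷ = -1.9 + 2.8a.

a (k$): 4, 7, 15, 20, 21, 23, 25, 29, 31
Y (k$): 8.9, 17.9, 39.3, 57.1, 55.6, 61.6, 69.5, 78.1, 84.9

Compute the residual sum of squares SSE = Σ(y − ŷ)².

SSE = 15.74

a=4: Ŷ = -1.9 + 2.8·4 = 9.3; e = 8.9 − 9.3 = -0.4
a=7: Ŷ = -1.9 + 2.8·7 = 17.7; e = 17.9 − 17.7 = 0.2
a=15: Ŷ = -1.9 + 2.8·15 = 40.1; e = 39.3 − 40.1 = -0.8
a=20: Ŷ = -1.9 + 2.8·20 = 54.1; e = 57.1 − 54.1 = 3
a=21: Ŷ = -1.9 + 2.8·21 = 56.9; e = 55.6 − 56.9 = -1.3
a=23: Ŷ = -1.9 + 2.8·23 = 62.5; e = 61.6 − 62.5 = -0.9
a=25: Ŷ = -1.9 + 2.8·25 = 68.1; e = 69.5 − 68.1 = 1.4
a=29: Ŷ = -1.9 + 2.8·29 = 79.3; e = 78.1 − 79.3 = -1.2
a=31: Ŷ = -1.9 + 2.8·31 = 84.9; e = 84.9 − 84.9 = 0
SSE = 0.16 + 0.04 + 0.64 + 9 + 1.69 + 0.81 + 1.96 + 1.44 + 0 = 15.74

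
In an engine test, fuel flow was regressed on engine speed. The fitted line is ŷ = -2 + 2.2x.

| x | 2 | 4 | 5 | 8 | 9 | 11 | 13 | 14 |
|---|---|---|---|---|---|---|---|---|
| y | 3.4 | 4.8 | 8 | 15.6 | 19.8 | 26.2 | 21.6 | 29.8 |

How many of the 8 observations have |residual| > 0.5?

7

x=2: ŷ = -2 + 2.2·2 = 2.4; e = 3.4 − 2.4 = 1
x=4: ŷ = -2 + 2.2·4 = 6.8; e = 4.8 − 6.8 = -2
x=5: ŷ = -2 + 2.2·5 = 9; e = 8 − 9 = -1
x=8: ŷ = -2 + 2.2·8 = 15.6; e = 15.6 − 15.6 = 0
x=9: ŷ = -2 + 2.2·9 = 17.8; e = 19.8 − 17.8 = 2
x=11: ŷ = -2 + 2.2·11 = 22.2; e = 26.2 − 22.2 = 4
x=13: ŷ = -2 + 2.2·13 = 26.6; e = 21.6 − 26.6 = -5
x=14: ŷ = -2 + 2.2·14 = 28.8; e = 29.8 − 28.8 = 1
|e| > 0.5: x=2 (|e|=1), x=4 (|e|=2), x=5 (|e|=1), x=9 (|e|=2), x=11 (|e|=4), x=13 (|e|=5), x=14 (|e|=1) → 7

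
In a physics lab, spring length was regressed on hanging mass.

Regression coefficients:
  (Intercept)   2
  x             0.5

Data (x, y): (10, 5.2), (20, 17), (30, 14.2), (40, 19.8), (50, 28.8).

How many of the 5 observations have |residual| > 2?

3

x=10: ŷ = 2 + 0.5·10 = 7; r = 5.2 − 7 = -1.8
x=20: ŷ = 2 + 0.5·20 = 12; r = 17 − 12 = 5
x=30: ŷ = 2 + 0.5·30 = 17; r = 14.2 − 17 = -2.8
x=40: ŷ = 2 + 0.5·40 = 22; r = 19.8 − 22 = -2.2
x=50: ŷ = 2 + 0.5·50 = 27; r = 28.8 − 27 = 1.8
|r| > 2: x=20 (|r|=5), x=30 (|r|=2.8), x=40 (|r|=2.2) → 3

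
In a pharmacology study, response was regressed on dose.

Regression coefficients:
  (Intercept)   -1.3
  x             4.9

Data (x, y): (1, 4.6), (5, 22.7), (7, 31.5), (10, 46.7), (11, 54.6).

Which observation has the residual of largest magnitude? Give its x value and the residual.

x = 11, e = 2

x=1: ŷ = -1.3 + 4.9·1 = 3.6; e = 4.6 − 3.6 = 1
x=5: ŷ = -1.3 + 4.9·5 = 23.2; e = 22.7 − 23.2 = -0.5
x=7: ŷ = -1.3 + 4.9·7 = 33; e = 31.5 − 33 = -1.5
x=10: ŷ = -1.3 + 4.9·10 = 47.7; e = 46.7 − 47.7 = -1
x=11: ŷ = -1.3 + 4.9·11 = 52.6; e = 54.6 − 52.6 = 2
Largest |e| is 2 at x = 11, residual 2.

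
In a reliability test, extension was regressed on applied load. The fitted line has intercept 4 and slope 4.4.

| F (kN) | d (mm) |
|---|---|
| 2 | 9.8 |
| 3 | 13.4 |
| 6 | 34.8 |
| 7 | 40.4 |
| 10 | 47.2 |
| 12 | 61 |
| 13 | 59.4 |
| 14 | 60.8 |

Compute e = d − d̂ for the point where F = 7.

e = 5.6

d̂ = 4 + 4.4·7 = 34.8
e = 40.4 − 34.8 = 5.6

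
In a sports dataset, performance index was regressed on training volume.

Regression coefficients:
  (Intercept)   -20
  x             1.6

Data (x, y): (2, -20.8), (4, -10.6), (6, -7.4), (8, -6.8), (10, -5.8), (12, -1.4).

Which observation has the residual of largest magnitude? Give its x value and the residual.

x=2: ŷ = -20 + 1.6·2 = -16.8; r = -20.8 − (-16.8) = -4
x=4: ŷ = -20 + 1.6·4 = -13.6; r = -10.6 − (-13.6) = 3
x=6: ŷ = -20 + 1.6·6 = -10.4; r = -7.4 − (-10.4) = 3
x=8: ŷ = -20 + 1.6·8 = -7.2; r = -6.8 − (-7.2) = 0.4
x=10: ŷ = -20 + 1.6·10 = -4; r = -5.8 − (-4) = -1.8
x=12: ŷ = -20 + 1.6·12 = -0.8; r = -1.4 − (-0.8) = -0.6
Largest |r| is 4 at x = 2, residual -4.

x = 2, r = -4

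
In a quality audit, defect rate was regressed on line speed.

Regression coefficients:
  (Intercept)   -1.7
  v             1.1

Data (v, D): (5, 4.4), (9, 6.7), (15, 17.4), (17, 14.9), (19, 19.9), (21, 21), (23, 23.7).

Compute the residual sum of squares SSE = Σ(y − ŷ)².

v=5: D̂ = -1.7 + 1.1·5 = 3.8; e = 4.4 − 3.8 = 0.6
v=9: D̂ = -1.7 + 1.1·9 = 8.2; e = 6.7 − 8.2 = -1.5
v=15: D̂ = -1.7 + 1.1·15 = 14.8; e = 17.4 − 14.8 = 2.6
v=17: D̂ = -1.7 + 1.1·17 = 17; e = 14.9 − 17 = -2.1
v=19: D̂ = -1.7 + 1.1·19 = 19.2; e = 19.9 − 19.2 = 0.7
v=21: D̂ = -1.7 + 1.1·21 = 21.4; e = 21 − 21.4 = -0.4
v=23: D̂ = -1.7 + 1.1·23 = 23.6; e = 23.7 − 23.6 = 0.1
SSE = 0.36 + 2.25 + 6.76 + 4.41 + 0.49 + 0.16 + 0.01 = 14.44

SSE = 14.44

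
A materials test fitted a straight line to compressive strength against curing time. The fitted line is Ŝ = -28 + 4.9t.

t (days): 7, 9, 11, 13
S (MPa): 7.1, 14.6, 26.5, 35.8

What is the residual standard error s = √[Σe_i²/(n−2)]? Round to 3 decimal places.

t=7: Ŝ = -28 + 4.9·7 = 6.3; e = 7.1 − 6.3 = 0.8
t=9: Ŝ = -28 + 4.9·9 = 16.1; e = 14.6 − 16.1 = -1.5
t=11: Ŝ = -28 + 4.9·11 = 25.9; e = 26.5 − 25.9 = 0.6
t=13: Ŝ = -28 + 4.9·13 = 35.7; e = 35.8 − 35.7 = 0.1
SSE = 0.64 + 2.25 + 0.36 + 0.01 = 3.26
s = √(3.26/2) = √1.63 ≈ 1.277

s = 1.277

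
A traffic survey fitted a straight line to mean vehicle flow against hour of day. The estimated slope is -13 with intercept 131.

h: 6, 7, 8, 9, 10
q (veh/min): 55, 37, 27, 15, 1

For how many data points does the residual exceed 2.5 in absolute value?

1

h=6: q̂ = 131 − 13·6 = 53; r = 55 − 53 = 2
h=7: q̂ = 131 − 13·7 = 40; r = 37 − 40 = -3
h=8: q̂ = 131 − 13·8 = 27; r = 27 − 27 = 0
h=9: q̂ = 131 − 13·9 = 14; r = 15 − 14 = 1
h=10: q̂ = 131 − 13·10 = 1; r = 1 − 1 = 0
|r| > 2.5: h=7 (|r|=3) → 1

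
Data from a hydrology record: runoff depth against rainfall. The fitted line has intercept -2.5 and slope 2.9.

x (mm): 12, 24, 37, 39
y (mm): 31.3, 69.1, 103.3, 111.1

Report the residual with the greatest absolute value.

e = 2

x=12: ŷ = -2.5 + 2.9·12 = 32.3; e = 31.3 − 32.3 = -1
x=24: ŷ = -2.5 + 2.9·24 = 67.1; e = 69.1 − 67.1 = 2
x=37: ŷ = -2.5 + 2.9·37 = 104.8; e = 103.3 − 104.8 = -1.5
x=39: ŷ = -2.5 + 2.9·39 = 110.6; e = 111.1 − 110.6 = 0.5
Largest |e| is 2 at x = 24, residual 2.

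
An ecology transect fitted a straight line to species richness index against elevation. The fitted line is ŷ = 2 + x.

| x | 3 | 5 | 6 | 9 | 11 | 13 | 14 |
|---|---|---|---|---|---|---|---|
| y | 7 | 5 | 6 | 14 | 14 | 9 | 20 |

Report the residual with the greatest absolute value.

e = -6

x=3: ŷ = 2 + 3 = 5; e = 7 − 5 = 2
x=5: ŷ = 2 + 5 = 7; e = 5 − 7 = -2
x=6: ŷ = 2 + 6 = 8; e = 6 − 8 = -2
x=9: ŷ = 2 + 9 = 11; e = 14 − 11 = 3
x=11: ŷ = 2 + 11 = 13; e = 14 − 13 = 1
x=13: ŷ = 2 + 13 = 15; e = 9 − 15 = -6
x=14: ŷ = 2 + 14 = 16; e = 20 − 16 = 4
Largest |e| is 6 at x = 13, residual -6.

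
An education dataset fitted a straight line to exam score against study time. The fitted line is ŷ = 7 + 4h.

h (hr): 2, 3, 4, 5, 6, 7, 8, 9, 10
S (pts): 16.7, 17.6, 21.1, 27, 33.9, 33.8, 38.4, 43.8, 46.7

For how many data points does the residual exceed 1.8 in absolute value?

h=2: ŷ = 7 + 4·2 = 15; r = 16.7 − 15 = 1.7
h=3: ŷ = 7 + 4·3 = 19; r = 17.6 − 19 = -1.4
h=4: ŷ = 7 + 4·4 = 23; r = 21.1 − 23 = -1.9
h=5: ŷ = 7 + 4·5 = 27; r = 27 − 27 = 0
h=6: ŷ = 7 + 4·6 = 31; r = 33.9 − 31 = 2.9
h=7: ŷ = 7 + 4·7 = 35; r = 33.8 − 35 = -1.2
h=8: ŷ = 7 + 4·8 = 39; r = 38.4 − 39 = -0.6
h=9: ŷ = 7 + 4·9 = 43; r = 43.8 − 43 = 0.8
h=10: ŷ = 7 + 4·10 = 47; r = 46.7 − 47 = -0.3
|r| > 1.8: h=4 (|r|=1.9), h=6 (|r|=2.9) → 2

2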